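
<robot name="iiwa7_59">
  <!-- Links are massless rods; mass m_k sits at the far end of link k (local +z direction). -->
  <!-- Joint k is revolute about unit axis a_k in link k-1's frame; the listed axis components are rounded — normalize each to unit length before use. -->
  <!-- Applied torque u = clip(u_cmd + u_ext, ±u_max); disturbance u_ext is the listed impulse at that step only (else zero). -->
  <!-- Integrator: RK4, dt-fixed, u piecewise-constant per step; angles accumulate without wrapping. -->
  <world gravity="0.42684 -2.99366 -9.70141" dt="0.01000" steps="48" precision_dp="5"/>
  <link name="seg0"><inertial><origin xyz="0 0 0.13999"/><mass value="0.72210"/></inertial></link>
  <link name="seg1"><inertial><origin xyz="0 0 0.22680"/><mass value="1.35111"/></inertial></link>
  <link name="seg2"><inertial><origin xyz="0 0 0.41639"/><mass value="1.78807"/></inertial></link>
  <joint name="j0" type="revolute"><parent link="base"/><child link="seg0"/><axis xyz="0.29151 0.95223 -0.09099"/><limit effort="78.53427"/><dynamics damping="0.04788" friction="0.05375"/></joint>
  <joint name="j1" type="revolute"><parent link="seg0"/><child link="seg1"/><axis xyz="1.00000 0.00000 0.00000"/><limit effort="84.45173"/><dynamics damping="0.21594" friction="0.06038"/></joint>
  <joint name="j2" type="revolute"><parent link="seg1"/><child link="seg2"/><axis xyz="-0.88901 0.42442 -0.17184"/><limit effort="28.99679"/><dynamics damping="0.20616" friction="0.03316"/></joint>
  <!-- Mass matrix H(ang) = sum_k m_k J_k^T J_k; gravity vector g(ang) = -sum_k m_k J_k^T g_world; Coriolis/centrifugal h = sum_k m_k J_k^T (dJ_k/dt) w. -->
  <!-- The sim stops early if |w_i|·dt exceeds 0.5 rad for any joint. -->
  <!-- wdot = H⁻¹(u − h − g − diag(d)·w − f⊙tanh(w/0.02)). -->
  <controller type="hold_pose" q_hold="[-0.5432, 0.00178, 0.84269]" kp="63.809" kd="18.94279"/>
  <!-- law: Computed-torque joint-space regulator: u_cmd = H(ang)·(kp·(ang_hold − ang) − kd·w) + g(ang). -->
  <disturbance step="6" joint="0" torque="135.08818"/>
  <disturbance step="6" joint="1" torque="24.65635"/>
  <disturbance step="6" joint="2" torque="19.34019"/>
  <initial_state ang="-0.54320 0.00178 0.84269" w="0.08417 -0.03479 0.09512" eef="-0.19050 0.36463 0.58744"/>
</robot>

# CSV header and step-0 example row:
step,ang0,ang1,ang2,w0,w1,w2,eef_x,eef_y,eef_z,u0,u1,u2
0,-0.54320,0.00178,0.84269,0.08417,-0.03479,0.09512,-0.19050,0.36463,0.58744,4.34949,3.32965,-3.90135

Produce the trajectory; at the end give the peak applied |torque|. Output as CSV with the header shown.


step,ang0,ang1,ang2,w0,w1,w2,eef_x,eef_y,eef_z,u0,u1,u2
1,-0.54244,0.00147,0.84355,0.06760,-0.02716,0.07701,-0.18976,0.36483,0.58738,4.62243,3.20274,-3.74189
2,-0.54183,0.00123,0.84424,0.05368,-0.02088,0.06178,-0.18917,0.36498,0.58733,4.85453,3.09609,-3.60698
3,-0.54136,0.00105,0.84480,0.04209,-0.01591,0.04872,-0.18870,0.36510,0.58729,5.05180,3.00692,-3.49286
4,-0.54098,0.00091,0.84523,0.03252,-0.01211,0.03741,-0.18834,0.36519,0.58726,5.21924,2.93271,-3.39639
5,-0.54070,0.00080,0.84555,0.02464,-0.00925,0.02768,-0.18806,0.36526,0.58724,5.36099,2.87113,-3.31506
6,-0.54048,0.00072,0.84579,0.01815,-0.00701,0.01952,-0.18786,0.36531,0.58722,78.53427,27.47644,16.09334
7,-0.54024,0.00955,0.85931,0.04105,1.75188,2.64560,-0.18491,0.36377,0.58710,-8.55660,-1.97056,-6.91118
8,-0.53965,0.02489,0.88237,0.07419,1.32345,1.98085,-0.17980,0.36098,0.58695,-6.34665,-1.26342,-6.27752
9,-0.53882,0.03644,0.89958,0.08805,0.99173,1.47149,-0.17577,0.35878,0.58688,-4.46547,-0.67120,-5.74824
10,-0.53792,0.04504,0.91229,0.08999,0.73324,1.07818,-0.17263,0.35707,0.58689,-2.86524,-0.17502,-5.30727
11,-0.53704,0.05135,0.92153,0.08483,0.53098,0.77283,-0.17022,0.35575,0.58695,-1.50469,0.24089,-4.94016
12,-0.53624,0.05585,0.92805,0.07569,0.37231,0.53489,-0.16841,0.35478,0.58704,-0.34832,0.58968,-4.63444
13,-0.53553,0.05895,0.93246,0.06460,0.24770,0.34910,-0.16711,0.35407,0.58715,0.63427,0.88239,-4.37956
14,-0.53494,0.06093,0.93521,0.05286,0.14987,0.20395,-0.16621,0.35358,0.58727,1.46902,1.12826,-4.16675
15,-0.53447,0.06204,0.93668,0.04130,0.07316,0.09064,-0.16564,0.35327,0.58740,2.17804,1.33502,-3.98872
16,-0.53411,0.06247,0.93714,0.03007,0.01404,0.00368,-0.16535,0.35310,0.58751,2.77997,1.50812,-3.84048
17,-0.53388,0.06242,0.93690,0.01616,-0.02243,-0.04975,-0.16527,0.35304,0.58761,3.28999,1.64108,-3.72565
18,-0.53378,0.06207,0.93622,0.00310,-0.04716,-0.08619,-0.16537,0.35306,0.58769,3.71938,1.74514,-3.63064
19,-0.53380,0.06150,0.93521,-0.00741,-0.06657,-0.11472,-0.16560,0.35314,0.58774,4.07857,1.83246,-3.55023
20,-0.53392,0.06076,0.93396,-0.01575,-0.08182,-0.13701,-0.16594,0.35326,0.58778,4.37947,1.90644,-3.48203
21,-0.53411,0.05988,0.93250,-0.02240,-0.09349,-0.15394,-0.16637,0.35343,0.58780,4.63282,1.96929,-3.42405
22,-0.53436,0.05891,0.93090,-0.02770,-0.10215,-0.16638,-0.16685,0.35362,0.58780,4.84695,2.02281,-3.37465
23,-0.53466,0.05785,0.92919,-0.03189,-0.10834,-0.17512,-0.16739,0.35383,0.58780,5.02832,2.06851,-3.33244
24,-0.53499,0.05675,0.92741,-0.03514,-0.11251,-0.18087,-0.16797,0.35406,0.58779,5.18212,2.10763,-3.29627
25,-0.53536,0.05561,0.92559,-0.03760,-0.11509,-0.18423,-0.16857,0.35430,0.58776,5.31263,2.14123,-3.26519
26,-0.53574,0.05446,0.92374,-0.03938,-0.11638,-0.18569,-0.16919,0.35454,0.58773,5.42343,2.17018,-3.23840
27,-0.53614,0.05329,0.92188,-0.04059,-0.11666,-0.18564,-0.16982,0.35479,0.58770,5.51751,2.19521,-3.21522
28,-0.53655,0.05213,0.92004,-0.04131,-0.11615,-0.18442,-0.17045,0.35505,0.58765,5.59740,2.21693,-3.19510
29,-0.53697,0.05097,0.91820,-0.04163,-0.11502,-0.18229,-0.17109,0.35530,0.58761,5.66526,2.23586,-3.17756
30,-0.53738,0.04983,0.91640,-0.04160,-0.11342,-0.17946,-0.17171,0.35555,0.58756,5.72289,2.25242,-3.16221
31,-0.53780,0.04871,0.91462,-0.04129,-0.11145,-0.17610,-0.17233,0.35580,0.58751,5.77185,2.26697,-3.14871
32,-0.53821,0.04761,0.91288,-0.04075,-0.10922,-0.17234,-0.17294,0.35605,0.58746,5.81343,2.27982,-3.13680
33,-0.53861,0.04653,0.91118,-0.04002,-0.10678,-0.16830,-0.17354,0.35629,0.58741,5.84876,2.29120,-3.12623
34,-0.53901,0.04547,0.90951,-0.03914,-0.10421,-0.16407,-0.17412,0.35652,0.58736,5.87877,2.30135,-3.11681
35,-0.53939,0.04444,0.90790,-0.03814,-0.10154,-0.15971,-0.17469,0.35675,0.58730,5.90428,2.31042,-3.10838
36,-0.53977,0.04344,0.90632,-0.03705,-0.09882,-0.15527,-0.17525,0.35697,0.58725,5.92595,2.31858,-3.10079
37,-0.54013,0.04247,0.90479,-0.03590,-0.09607,-0.15081,-0.17579,0.35719,0.58720,5.94438,2.32596,-3.09392
38,-0.54049,0.04152,0.90331,-0.03469,-0.09331,-0.14636,-0.17631,0.35740,0.58714,5.96006,2.33265,-3.08767
39,-0.54083,0.04060,0.90187,-0.03346,-0.09057,-0.14194,-0.17681,0.35761,0.58709,5.97342,2.33875,-3.08197
40,-0.54116,0.03971,0.90047,-0.03222,-0.08785,-0.13756,-0.17730,0.35781,0.58704,5.98480,2.34433,-3.07674
41,-0.54147,0.03885,0.89912,-0.03097,-0.08517,-0.13326,-0.17777,0.35800,0.58700,5.99452,2.34947,-3.07191
42,-0.54178,0.03801,0.89781,-0.02973,-0.08253,-0.12903,-0.17822,0.35818,0.58695,6.00284,2.35421,-3.06743
43,-0.54207,0.03720,0.89654,-0.02850,-0.07994,-0.12490,-0.17866,0.35836,0.58690,6.00997,2.35860,-3.06327
44,-0.54235,0.03641,0.89531,-0.02730,-0.07740,-0.12085,-0.17909,0.35854,0.58686,6.01612,2.36269,-3.05939
45,-0.54261,0.03565,0.89412,-0.02612,-0.07492,-0.11690,-0.17949,0.35871,0.58682,6.02143,2.36651,-3.05575
46,-0.54287,0.03491,0.89297,-0.02498,-0.07250,-0.11305,-0.17989,0.35887,0.58678,6.02605,2.37008,-3.05232
47,-0.54311,0.03420,0.89186,-0.02386,-0.07014,-0.10930,-0.18026,0.35902,0.58674,6.03008,2.37344,-3.04909
48,-0.54335,0.03351,0.89079,-0.02279,-0.06784,-0.10565,-0.18063,0.35918,0.58670,,,
# max |u| (N·m): 78.53427


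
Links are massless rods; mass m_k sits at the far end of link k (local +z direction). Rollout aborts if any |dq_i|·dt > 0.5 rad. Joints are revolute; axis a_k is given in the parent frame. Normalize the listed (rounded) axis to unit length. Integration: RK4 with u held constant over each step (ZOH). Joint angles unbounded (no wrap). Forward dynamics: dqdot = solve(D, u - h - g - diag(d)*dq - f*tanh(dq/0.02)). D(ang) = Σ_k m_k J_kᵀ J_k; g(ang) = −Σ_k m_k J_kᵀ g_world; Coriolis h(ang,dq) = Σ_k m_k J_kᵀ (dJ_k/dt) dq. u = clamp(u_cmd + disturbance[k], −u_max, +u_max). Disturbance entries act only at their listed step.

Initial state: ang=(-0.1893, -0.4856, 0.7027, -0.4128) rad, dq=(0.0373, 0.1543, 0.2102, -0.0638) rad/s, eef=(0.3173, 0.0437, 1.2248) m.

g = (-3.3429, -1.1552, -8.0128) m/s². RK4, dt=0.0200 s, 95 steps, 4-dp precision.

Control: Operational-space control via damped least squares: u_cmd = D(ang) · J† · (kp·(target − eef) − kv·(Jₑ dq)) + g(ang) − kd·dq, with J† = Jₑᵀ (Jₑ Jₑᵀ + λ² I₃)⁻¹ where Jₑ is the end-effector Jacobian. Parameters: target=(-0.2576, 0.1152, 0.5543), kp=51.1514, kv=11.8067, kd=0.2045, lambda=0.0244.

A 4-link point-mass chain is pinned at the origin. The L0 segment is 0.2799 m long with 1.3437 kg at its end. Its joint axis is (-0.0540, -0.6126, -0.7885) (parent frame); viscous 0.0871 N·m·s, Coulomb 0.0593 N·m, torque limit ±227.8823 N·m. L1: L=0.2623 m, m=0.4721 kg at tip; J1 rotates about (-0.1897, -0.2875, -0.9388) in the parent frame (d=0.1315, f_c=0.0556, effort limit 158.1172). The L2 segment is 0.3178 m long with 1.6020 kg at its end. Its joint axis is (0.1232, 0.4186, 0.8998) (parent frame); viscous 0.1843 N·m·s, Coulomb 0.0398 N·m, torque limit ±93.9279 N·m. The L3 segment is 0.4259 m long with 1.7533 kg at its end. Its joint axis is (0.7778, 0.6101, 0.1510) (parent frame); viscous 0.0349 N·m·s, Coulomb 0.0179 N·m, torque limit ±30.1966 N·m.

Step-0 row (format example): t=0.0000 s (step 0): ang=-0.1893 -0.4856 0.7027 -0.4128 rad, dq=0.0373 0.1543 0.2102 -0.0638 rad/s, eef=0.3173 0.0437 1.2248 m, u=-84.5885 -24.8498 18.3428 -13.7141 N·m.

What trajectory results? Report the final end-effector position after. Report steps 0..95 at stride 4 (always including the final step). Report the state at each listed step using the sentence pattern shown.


t=0.0800 s (step 4): ang=-0.6083 -0.2787 0.8090 -1.2119 rad, dq=-6.4198 -3.0202 -9.2064 -10.1983 rad/s, eef=0.2662 0.0213 1.1109 m, u=26.2614 13.8916 -8.0662 0.1629 N·m.
t=0.1600 s (step 8): ang=-0.9220 -0.3074 0.4972 -1.8929 rad, dq=-1.7584 1.1324 -1.1411 -6.8419 rad/s, eef=0.1719 0.0476 0.8788 m, u=26.0809 7.1580 -2.5624 14.0870 N·m.
t=0.2400 s (step 12): ang=-0.9204 -0.2027 0.4566 -2.3214 rad, dq=1.6076 1.2280 -0.2383 -3.9581 rad/s, eef=0.0791 0.0896 0.7048 m, u=15.4295 1.1901 2.0160 15.4862 N·m.
t=0.3200 s (step 16): ang=-0.6985 -0.1529 0.4225 -2.5414 rad, dq=3.7209 -0.1466 -0.6582 -1.6817 rad/s, eef=0.0097 0.1211 0.6106 m, u=4.2890 -1.1880 2.8927 10.3882 N·m.
t=0.4000 s (step 20): ang=-0.3716 -0.2140 0.3781 -2.6227 rad, dq=4.1710 -1.2990 -0.3624 -0.5075 rad/s, eef=-0.0570 0.1356 0.5727 m, u=-9.4370 -3.2041 2.9199 4.9506 N·m.
t=0.4800 s (step 24): ang=-0.0753 -0.3237 0.3780 -2.6408 rad, dq=3.0783 -1.2643 0.3378 -0.0029 rad/s, eef=-0.1262 0.1443 0.5564 m, u=-16.2974 -4.0092 2.3781 1.8142 N·m.
t=0.5600 s (step 28): ang=0.1135 -0.4046 0.4203 -2.6320 rad, dq=1.6901 -0.7681 0.6380 0.1833 rad/s, eef=-0.1817 0.1508 0.5488 m, u=-14.9511 -3.2265 1.4695 0.9302 N·m.
t=0.6400 s (step 32): ang=0.2089 -0.4537 0.4690 -2.6167 rad, dq=0.7792 -0.4848 0.5590 0.1757 rad/s, eef=-0.2174 0.1515 0.5475 m, u=-11.6581 -2.1650 0.7926 1.0890 N·m.
t=0.7200 s (step 36): ang=0.2504 -0.4859 0.5081 -2.6055 rad, dq=0.3128 -0.3319 0.4204 0.1021 rad/s, eef=-0.2375 0.1470 0.5496 m, u=-9.2610 -1.4660 0.4418 1.4752 N·m.
t=0.8000 s (step 40): ang=0.2660 -0.5082 0.5370 -2.6001 rad, dq=0.1044 -0.2311 0.3085 0.0356 rad/s, eef=-0.2478 0.1404 0.5524 m, u=-7.9500 -1.1223 0.3091 1.8092 N·m.
t=0.8800 s (step 44): ang=0.2705 -0.5236 0.5581 -2.5990 rad, dq=0.0232 -0.1595 0.2226 -0.0035 rad/s, eef=-0.2526 0.1341 0.5546 m, u=-7.3509 -0.9960 0.2904 2.0349 N·m.
t=0.9600 s (step 48): ang=0.2713 -0.5345 0.5731 -2.6001 rad, dq=0.0029 -0.1143 0.1576 -0.0214 rad/s, eef=-0.2548 0.1290 0.5560 m, u=-7.1591 -0.9786 0.3174 2.1657 N·m.
t=1.0400 s (step 52): ang=0.2715 -0.5421 0.5840 -2.6021 rad, dq=0.0017 -0.0743 0.1179 -0.0286 rad/s, eef=-0.2558 0.1252 0.5568 m, u=-7.1476 -1.0077 0.3565 2.2411 N·m.
t=1.1200 s (step 56): ang=0.2717 -0.5467 0.5922 -2.6044 rad, dq=0.0036 -0.0438 0.0886 -0.0285 rad/s, eef=-0.2562 0.1226 0.5570 m, u=-7.1851 -1.0443 0.3928 2.2825 N·m.
t=1.2000 s (step 60): ang=0.2721 -0.5495 0.5983 -2.6066 rad, dq=0.0060 -0.0291 0.0623 -0.0248 rad/s, eef=-0.2564 0.1209 0.5570 m, u=-7.2254 -1.0717 0.4197 2.3034 N·m.
t=1.2800 s (step 64): ang=0.2725 -0.5499 0.6045 -2.6088 rad, dq=0.0256 -0.0987 -0.0022 -0.0220 rad/s, eef=-0.2566 0.1198 0.5568 m, u=-7.2575 -1.0518 0.4230 2.3138 N·m.
t=1.3600 s (step 68): ang=0.2734 -0.5491 0.6120 -2.6114 rad, dq=0.0281 -0.0949 -0.0077 -0.0205 rad/s, eef=-0.2568 0.1188 0.5564 m, u=-7.2926 -1.0545 0.4205 2.3137 N·m.
t=1.4400 s (step 72): ang=0.2743 -0.5475 0.6191 -2.6138 rad, dq=0.0260 -0.0865 -0.0151 -0.0163 rad/s, eef=-0.2570 0.1180 0.5560 m, u=-7.3150 -1.0600 0.4223 2.3111 N·m.
t=1.5200 s (step 76): ang=0.2749 -0.5450 0.6259 -2.6159 rad, dq=0.0230 -0.0791 -0.0216 -0.0123 rad/s, eef=-0.2572 0.1174 0.5556 m, u=-7.3295 -1.0641 0.4242 2.3090 N·m.
t=1.6000 s (step 80): ang=0.2752 -0.5420 0.6323 -2.6177 rad, dq=0.0199 -0.0729 -0.0268 -0.0089 rad/s, eef=-0.2574 0.1170 0.5553 m, u=-7.3379 -1.0666 0.4256 2.3074 N·m.
t=1.6800 s (step 84): ang=0.2753 -0.5386 0.6382 -2.6192 rad, dq=0.0171 -0.0679 -0.0307 -0.0061 rad/s, eef=-0.2575 0.1166 0.5551 m, u=-7.3421 -1.0679 0.4265 2.3065 N·m.
t=1.7600 s (step 88): ang=0.2753 -0.5349 0.6438 -2.6206 rad, dq=0.0147 -0.0638 -0.0336 -0.0039 rad/s, eef=-0.2576 0.1164 0.5549 m, u=-7.3436 -1.0683 0.4270 2.3062 N·m.
t=1.8400 s (step 92): ang=0.2751 -0.5311 0.6491 -2.6218 rad, dq=0.0127 -0.0605 -0.0356 -0.0021 rad/s, eef=-0.2576 0.1162 0.5548 m, u=-7.3435 -1.0681 0.4272 2.3064 N·m.
t=1.9000 s (step 95): ang=0.2748 -0.5282 0.6529 -2.6225 rad, dq=0.0115 -0.0584 -0.0366 -0.0010 rad/s, eef=-0.2576 0.1161 0.5547 m.
final eef position (m): -0.2576 0.1161 0.5547


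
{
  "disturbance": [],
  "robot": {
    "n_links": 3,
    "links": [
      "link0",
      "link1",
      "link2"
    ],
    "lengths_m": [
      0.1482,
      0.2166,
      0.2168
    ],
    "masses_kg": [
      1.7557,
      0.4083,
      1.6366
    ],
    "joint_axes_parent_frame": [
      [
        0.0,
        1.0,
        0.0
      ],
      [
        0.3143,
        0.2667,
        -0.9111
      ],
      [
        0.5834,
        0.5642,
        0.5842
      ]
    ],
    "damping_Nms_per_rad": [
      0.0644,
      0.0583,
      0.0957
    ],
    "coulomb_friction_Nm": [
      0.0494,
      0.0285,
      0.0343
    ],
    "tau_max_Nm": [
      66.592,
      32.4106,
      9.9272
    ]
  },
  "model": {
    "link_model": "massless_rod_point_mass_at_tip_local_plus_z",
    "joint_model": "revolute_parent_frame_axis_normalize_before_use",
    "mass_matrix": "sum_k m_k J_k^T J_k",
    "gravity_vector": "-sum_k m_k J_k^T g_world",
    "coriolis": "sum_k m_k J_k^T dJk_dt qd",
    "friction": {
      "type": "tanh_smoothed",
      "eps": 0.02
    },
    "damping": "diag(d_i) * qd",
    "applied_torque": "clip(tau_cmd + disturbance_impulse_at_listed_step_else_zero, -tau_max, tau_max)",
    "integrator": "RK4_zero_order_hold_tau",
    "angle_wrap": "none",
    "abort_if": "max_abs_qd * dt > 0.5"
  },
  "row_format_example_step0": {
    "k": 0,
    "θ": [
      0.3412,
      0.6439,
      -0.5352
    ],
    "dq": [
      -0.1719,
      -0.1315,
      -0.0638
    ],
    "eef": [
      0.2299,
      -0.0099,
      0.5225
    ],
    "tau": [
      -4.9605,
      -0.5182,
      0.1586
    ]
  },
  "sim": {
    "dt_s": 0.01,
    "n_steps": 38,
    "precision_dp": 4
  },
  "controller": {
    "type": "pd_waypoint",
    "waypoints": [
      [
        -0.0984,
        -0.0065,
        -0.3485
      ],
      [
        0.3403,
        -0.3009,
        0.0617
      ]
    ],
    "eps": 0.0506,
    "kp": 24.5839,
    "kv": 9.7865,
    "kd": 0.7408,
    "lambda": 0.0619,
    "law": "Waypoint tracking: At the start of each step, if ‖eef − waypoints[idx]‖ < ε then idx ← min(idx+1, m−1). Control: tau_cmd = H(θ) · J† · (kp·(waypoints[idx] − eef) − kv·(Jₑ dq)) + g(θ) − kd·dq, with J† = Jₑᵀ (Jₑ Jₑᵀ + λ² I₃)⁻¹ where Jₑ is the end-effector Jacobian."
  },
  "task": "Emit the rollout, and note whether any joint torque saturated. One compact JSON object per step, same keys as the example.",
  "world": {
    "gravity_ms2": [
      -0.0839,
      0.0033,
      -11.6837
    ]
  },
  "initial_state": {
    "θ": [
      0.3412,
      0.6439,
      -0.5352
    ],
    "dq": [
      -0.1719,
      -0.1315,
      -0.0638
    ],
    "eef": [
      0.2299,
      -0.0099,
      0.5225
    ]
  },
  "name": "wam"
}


{"k":1,"\u03b8":[0.3387,0.6469,-0.5404],"dq":[-0.3155,0.6948,-0.9379],"eef":[0.2289,-0.0095,0.5227],"tau":[-5.1046,-1.1491,0.8478]}
{"k":2,"\u03b8":[0.3362,0.6509,-0.5468],"dq":[-0.1943,0.1354,-0.3756],"eef":[0.228,-0.0091,0.5228],"tau":[-5.2216,-0.7367,0.4248]}
{"k":3,"\u03b8":[0.3339,0.6542,-0.5527],"dq":[-0.2573,0.507,-0.7788],"eef":[0.2272,-0.0087,0.523],"tau":[-5.3305,-1.0232,0.7482]}
{"k":4,"\u03b8":[0.3316,0.6581,-0.5593],"dq":[-0.2049,0.2835,-0.5604],"eef":[0.2264,-0.0082,0.523],"tau":[-5.4229,-0.8604,0.5892]}
{"k":5,"\u03b8":[0.3295,0.6617,-0.5657],"dq":[-0.2283,0.429,-0.7271],"eef":[0.2257,-0.0077,0.523],"tau":[-5.506,-0.9745,0.7279]}
{"k":6,"\u03b8":[0.3273,0.6656,-0.5727],"dq":[-0.2093,0.3567,-0.6645],"eef":[0.225,-0.0072,0.523],"tau":[-5.5778,-0.9231,0.6881]}
{"k":7,"\u03b8":[0.3252,0.6694,-0.5796],"dq":[-0.2177,0.4095,-0.7332],"eef":[0.2243,-0.0067,0.523],"tau":[-5.6411,-0.9649,0.7498]}
{"k":8,"\u03b8":[0.323,0.6734,-0.5869],"dq":[-0.2136,0.3952,-0.7306],"eef":[0.2237,-0.0062,0.5229],"tau":[-5.6962,-0.9549,0.7555]}
{"k":9,"\u03b8":[0.3208,0.6774,-0.5944],"dq":[-0.2185,0.4167,-0.766],"eef":[0.2231,-0.0056,0.5229],"tau":[-5.7441,-0.9709,0.7902]}
{"k":10,"\u03b8":[0.3187,0.6816,-0.6021],"dq":[-0.221,0.4212,-0.7832],"eef":[0.2224,-0.005,0.5228],"tau":[-5.7855,-0.973,0.8106]}
{"k":11,"\u03b8":[0.3164,0.6859,-0.6101],"dq":[-0.2266,0.4344,-0.81],"eef":[0.2218,-0.0044,0.5227],"tau":[-5.8211,-0.9807,0.8379]}
{"k":12,"\u03b8":[0.3141,0.6902,-0.6183],"dq":[-0.2326,0.4445,-0.8336],"eef":[0.2212,-0.0038,0.5225],"tau":[-5.8513,-0.985,0.8623]}
{"k":13,"\u03b8":[0.3118,0.6947,-0.6267],"dq":[-0.2401,0.4566,-0.8597],"eef":[0.2205,-0.0032,0.5224],"tau":[-5.8768,-0.9898,0.8884]}
{"k":14,"\u03b8":[0.3093,0.6993,-0.6354],"dq":[-0.2486,0.4685,-0.886],"eef":[0.2199,-0.0026,0.5222],"tau":[-5.8979,-0.9937,0.9143]}
{"k":15,"\u03b8":[0.3068,0.7041,-0.6444],"dq":[-0.2582,0.481,-0.9135],"eef":[0.2192,-0.0019,0.5221],"tau":[-5.9148,-0.9971,0.9407]}
{"k":16,"\u03b8":[0.3042,0.7089,-0.6536],"dq":[-0.2688,0.494,-0.9419],"eef":[0.2185,-0.0013,0.5219],"tau":[-5.928,-0.9999,0.9675]}
{"k":17,"\u03b8":[0.3014,0.7139,-0.6632],"dq":[-0.2804,0.5074,-0.9714],"eef":[0.2178,-0.0006,0.5217],"tau":[-5.9377,-1.0022,0.9948]}
{"k":18,"\u03b8":[0.2986,0.719,-0.673],"dq":[-0.293,0.5212,-1.0021],"eef":[0.217,0.0001,0.5215],"tau":[-5.944,-1.0039,1.0225]}
{"k":19,"\u03b8":[0.2956,0.7243,-0.6832],"dq":[-0.3066,0.5354,-1.0339],"eef":[0.2163,0.0008,0.5212],"tau":[-5.947,-1.005,1.0507]}
{"k":20,"\u03b8":[0.2924,0.7297,-0.6937],"dq":[-0.3212,0.55,-1.067],"eef":[0.2155,0.0015,0.521],"tau":[-5.947,-1.0056,1.0795]}
{"k":21,"\u03b8":[0.2892,0.7353,-0.7045],"dq":[-0.3367,0.5651,-1.1014],"eef":[0.2146,0.0022,0.5207],"tau":[-5.9439,-1.0056,1.1088]}
{"k":22,"\u03b8":[0.2857,0.741,-0.7157],"dq":[-0.3532,0.5804,-1.1372],"eef":[0.2137,0.003,0.5204],"tau":[-5.9378,-1.005,1.1385]}
{"k":23,"\u03b8":[0.2821,0.7468,-0.7272],"dq":[-0.3707,0.5961,-1.1743],"eef":[0.2128,0.0037,0.5202],"tau":[-5.9287,-1.0038,1.1689]}
{"k":24,"\u03b8":[0.2783,0.7529,-0.7391],"dq":[-0.3891,0.6121,-1.2129],"eef":[0.2118,0.0045,0.5198],"tau":[-5.9165,-1.0019,1.1997]}
{"k":25,"\u03b8":[0.2743,0.7591,-0.7514],"dq":[-0.4085,0.6284,-1.2531],"eef":[0.2108,0.0053,0.5195],"tau":[-5.9013,-0.9994,1.2311]}
{"k":26,"\u03b8":[0.2701,0.7654,-0.7641],"dq":[-0.4289,0.6449,-1.2947],"eef":[0.2098,0.0061,0.5192],"tau":[-5.8829,-0.9962,1.263]}
{"k":27,"\u03b8":[0.2658,0.7719,-0.7773],"dq":[-0.4503,0.6615,-1.3379],"eef":[0.2087,0.0069,0.5188],"tau":[-5.8612,-0.9922,1.2953]}
{"k":28,"\u03b8":[0.2611,0.7786,-0.7909],"dq":[-0.4726,0.6782,-1.3828],"eef":[0.2075,0.0078,0.5184],"tau":[-5.8361,-0.9874,1.3281]}
{"k":29,"\u03b8":[0.2563,0.7855,-0.8049],"dq":[-0.496,0.695,-1.4292],"eef":[0.2063,0.0086,0.518],"tau":[-5.8075,-0.9818,1.3613]}
{"k":30,"\u03b8":[0.2512,0.7925,-0.8194],"dq":[-0.5203,0.7117,-1.4773],"eef":[0.205,0.0094,0.5175],"tau":[-5.775,-0.9753,1.3949]}
{"k":31,"\u03b8":[0.2459,0.7997,-0.8344],"dq":[-0.5455,0.7281,-1.5271],"eef":[0.2037,0.0103,0.517],"tau":[-5.7387,-0.9679,1.4288]}
{"k":32,"\u03b8":[0.2403,0.807,-0.8499],"dq":[-0.5717,0.7443,-1.5784],"eef":[0.2023,0.0112,0.5165],"tau":[-5.6981,-0.9595,1.463]}
{"k":33,"\u03b8":[0.2345,0.8145,-0.8659],"dq":[-0.5988,0.7601,-1.6314],"eef":[0.2008,0.012,0.5159],"tau":[-5.6532,-0.95,1.4974]}
{"k":34,"\u03b8":[0.2284,0.8222,-0.8825],"dq":[-0.6269,0.7754,-1.6859],"eef":[0.1993,0.0129,0.5153],"tau":[-5.6037,-0.9394,1.532]}
{"k":35,"\u03b8":[0.222,0.83,-0.8996],"dq":[-0.6558,0.7899,-1.7419],"eef":[0.1977,0.0138,0.5147],"tau":[-5.5494,-0.9277,1.5666]}
{"k":36,"\u03b8":[0.2153,0.838,-0.9173],"dq":[-0.6854,0.8036,-1.7994],"eef":[0.1961,0.0147,0.514],"tau":[-5.49,-0.9149,1.6012]}
{"k":37,"\u03b8":[0.2083,0.846,-0.9356],"dq":[-0.7159,0.8163,-1.8581],"eef":[0.1944,0.0156,0.5133],"tau":[-5.4253,-0.9007,1.6357]}
{"k":38,"\u03b8":[0.2009,0.8543,-0.9544],"dq":[-0.747,0.8277,-1.9182],"eef":[0.1926,0.0165,0.5125]}
{"summary": "any joint saturated: no"}


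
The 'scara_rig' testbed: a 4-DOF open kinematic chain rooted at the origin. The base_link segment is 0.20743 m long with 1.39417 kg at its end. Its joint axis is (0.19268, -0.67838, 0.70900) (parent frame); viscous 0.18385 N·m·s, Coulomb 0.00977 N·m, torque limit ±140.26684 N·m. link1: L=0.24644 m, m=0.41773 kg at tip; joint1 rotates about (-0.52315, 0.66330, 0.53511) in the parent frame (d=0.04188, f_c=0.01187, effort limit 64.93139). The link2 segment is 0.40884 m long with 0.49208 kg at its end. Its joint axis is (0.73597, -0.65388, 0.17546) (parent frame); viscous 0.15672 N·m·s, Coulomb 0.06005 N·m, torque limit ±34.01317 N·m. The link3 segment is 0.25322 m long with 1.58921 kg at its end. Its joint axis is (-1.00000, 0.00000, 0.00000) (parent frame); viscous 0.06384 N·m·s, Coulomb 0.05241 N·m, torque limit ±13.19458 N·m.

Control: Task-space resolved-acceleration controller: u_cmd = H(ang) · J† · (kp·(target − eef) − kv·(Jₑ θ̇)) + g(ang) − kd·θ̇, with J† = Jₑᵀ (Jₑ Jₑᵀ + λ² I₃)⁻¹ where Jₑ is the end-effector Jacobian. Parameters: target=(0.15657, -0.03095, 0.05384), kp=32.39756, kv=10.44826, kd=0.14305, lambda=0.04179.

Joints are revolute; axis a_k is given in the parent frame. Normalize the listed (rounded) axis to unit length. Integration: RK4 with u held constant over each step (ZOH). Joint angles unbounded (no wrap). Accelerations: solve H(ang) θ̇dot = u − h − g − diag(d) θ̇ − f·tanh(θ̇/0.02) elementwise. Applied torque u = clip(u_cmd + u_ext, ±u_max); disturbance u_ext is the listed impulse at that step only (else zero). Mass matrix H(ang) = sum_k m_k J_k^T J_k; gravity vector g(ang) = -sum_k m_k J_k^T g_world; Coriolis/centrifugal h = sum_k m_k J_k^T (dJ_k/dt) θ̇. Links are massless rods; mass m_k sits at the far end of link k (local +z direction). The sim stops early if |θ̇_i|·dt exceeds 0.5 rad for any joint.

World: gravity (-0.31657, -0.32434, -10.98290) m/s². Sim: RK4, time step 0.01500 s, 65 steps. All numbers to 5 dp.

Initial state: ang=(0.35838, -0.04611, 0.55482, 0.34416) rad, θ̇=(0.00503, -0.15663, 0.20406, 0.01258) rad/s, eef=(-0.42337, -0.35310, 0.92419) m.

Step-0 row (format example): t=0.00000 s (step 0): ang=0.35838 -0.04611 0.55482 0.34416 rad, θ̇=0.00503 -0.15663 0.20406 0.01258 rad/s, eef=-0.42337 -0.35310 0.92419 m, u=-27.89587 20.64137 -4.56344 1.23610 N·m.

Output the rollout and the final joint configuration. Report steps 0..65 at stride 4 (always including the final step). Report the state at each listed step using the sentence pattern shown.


t=0.06000 s (step 4): ang=0.12762 -0.06424 0.82867 0.45019 rad, θ̇=-6.23703 -0.01076 7.16912 1.30448 rad/s, eef=-0.40168 -0.34878 0.88195 m, u=-16.54164 15.17873 -7.60636 1.84725 N·m.
t=0.12000 s (step 8): ang=-0.27203 -0.02107 1.28303 0.45262 rad, θ̇=-6.77737 1.36120 7.50297 -0.83336 rad/s, eef=-0.34328 -0.32455 0.79711 m, u=-8.61895 8.98968 -9.21467 2.35109 N·m.
t=0.18000 s (step 12): ang=-0.67131 0.08955 1.70579 0.39515 rad, θ̇=-6.54850 2.30384 6.58669 -0.84844 rad/s, eef=-0.27080 -0.28947 0.69672 m, u=-3.61000 4.04102 -10.74298 2.71410 N·m.
t=0.24000 s (step 16): ang=-1.05716 0.25841 2.07655 0.37265 rad, θ̇=-6.33399 3.38616 5.81492 0.15085 rad/s, eef=-0.19972 -0.25387 0.59877 m, u=-0.93480 0.66676 -11.25682 2.92320 N·m.
t=0.30000 s (step 20): ang=-1.42872 0.50636 2.40815 0.41781 rad, θ̇=-5.99996 4.99786 5.29001 1.38939 rad/s, eef=-0.13927 -0.22410 0.51275 m, u=0.12145 -1.45531 -10.12749 2.75096 N·m.
t=0.36000 s (step 24): ang=-1.77221 0.87014 2.71519 0.52849 rad, θ̇=-5.43671 7.21010 4.96384 2.10106 rad/s, eef=-0.09225 -0.20018 0.44237 m, u=0.48675 -2.29785 -7.22389 1.99967 N·m.
t=0.42000 s (step 28): ang=-2.07834 1.37774 3.00694 0.64078 rad, θ̇=-4.64452 9.59088 4.75837 1.40222 rad/s, eef=-0.05765 -0.17530 0.39253 m, u=2.80187 -1.35888 -3.26647 0.89946 N·m.
t=0.48000 s (step 32): ang=-2.26264 1.92676 3.28045 0.71340 rad, θ̇=-0.57937 7.08037 4.24585 1.88639 rad/s, eef=-0.02446 -0.13966 0.37686 m, u=8.02840 0.67953 -2.82090 0.09440 N·m.
t=0.54000 s (step 36): ang=-2.16532 2.16355 3.50227 0.92567 rad, θ̇=2.74014 1.54806 3.01847 4.66639 rad/s, eef=0.01107 -0.10532 0.36815 m, u=3.20402 1.12700 -3.32804 -0.79854 N·m.
t=0.60000 s (step 40): ang=-2.00865 2.19391 3.64243 1.20733 rad, θ̇=2.33424 -0.21464 1.72394 4.50370 rad/s, eef=0.03676 -0.08032 0.34332 m, u=2.51296 2.15151 -2.37751 -1.54956 N·m.
t=0.66000 s (step 44): ang=-1.88814 2.15934 3.71854 1.45615 rad, θ̇=1.71129 -0.86072 0.87649 3.79263 rad/s, eef=0.05595 -0.06283 0.31084 m, u=2.70163 2.62626 -1.95080 -2.20551 N·m.
t=0.72000 s (step 48): ang=-1.79937 2.09738 3.75424 1.66397 rad, θ̇=1.27849 -1.17183 0.35686 3.16001 rad/s, eef=0.07217 -0.05084 0.27712 m, u=3.05224 2.70629 -1.89348 -2.71694 N·m.
t=0.78000 s (step 52): ang=-1.73144 2.02148 3.76548 1.83769 rad, θ̇=1.00722 -1.34242 0.04605 2.65165 rad/s, eef=0.08683 -0.04258 0.24535 m, u=3.41420 2.56555 -2.05304 -3.07376 N·m.
t=0.84000 s (step 56): ang=-1.67629 1.93770 3.76280 1.98412 rad, θ̇=0.84247 -1.44054 -0.11352 2.24347 rad/s, eef=0.10025 -0.03657 0.21694 m, u=3.71119 2.30258 -2.37568 -3.29883 N·m.
t=0.90000 s (step 60): ang=-1.62972 1.84745 3.75306 2.10768 rad, θ̇=0.70209 -1.57207 -0.19711 1.87738 rad/s, eef=0.11231 -0.03179 0.19230 m, u=3.80315 1.96560 -2.70883 -3.41406 N·m.
t=0.96000 s (step 64): ang=-1.59472 1.74811 3.74094 2.20870 rad, θ̇=0.42966 -1.72823 -0.18297 1.47911 rad/s, eef=0.12290 -0.02783 0.17134 m, u=3.62985 1.67565 -3.02010 -3.43485 N·m.
t=0.97500 s (step 65): ang=-1.58904 1.72195 3.73836 2.23005 rad, θ̇=0.32590 -1.75423 -0.15733 1.36734 rad/s, eef=0.12530 -0.02695 0.16661 m.
final ang (rad): -1.58904 1.72195 3.73836 2.23005


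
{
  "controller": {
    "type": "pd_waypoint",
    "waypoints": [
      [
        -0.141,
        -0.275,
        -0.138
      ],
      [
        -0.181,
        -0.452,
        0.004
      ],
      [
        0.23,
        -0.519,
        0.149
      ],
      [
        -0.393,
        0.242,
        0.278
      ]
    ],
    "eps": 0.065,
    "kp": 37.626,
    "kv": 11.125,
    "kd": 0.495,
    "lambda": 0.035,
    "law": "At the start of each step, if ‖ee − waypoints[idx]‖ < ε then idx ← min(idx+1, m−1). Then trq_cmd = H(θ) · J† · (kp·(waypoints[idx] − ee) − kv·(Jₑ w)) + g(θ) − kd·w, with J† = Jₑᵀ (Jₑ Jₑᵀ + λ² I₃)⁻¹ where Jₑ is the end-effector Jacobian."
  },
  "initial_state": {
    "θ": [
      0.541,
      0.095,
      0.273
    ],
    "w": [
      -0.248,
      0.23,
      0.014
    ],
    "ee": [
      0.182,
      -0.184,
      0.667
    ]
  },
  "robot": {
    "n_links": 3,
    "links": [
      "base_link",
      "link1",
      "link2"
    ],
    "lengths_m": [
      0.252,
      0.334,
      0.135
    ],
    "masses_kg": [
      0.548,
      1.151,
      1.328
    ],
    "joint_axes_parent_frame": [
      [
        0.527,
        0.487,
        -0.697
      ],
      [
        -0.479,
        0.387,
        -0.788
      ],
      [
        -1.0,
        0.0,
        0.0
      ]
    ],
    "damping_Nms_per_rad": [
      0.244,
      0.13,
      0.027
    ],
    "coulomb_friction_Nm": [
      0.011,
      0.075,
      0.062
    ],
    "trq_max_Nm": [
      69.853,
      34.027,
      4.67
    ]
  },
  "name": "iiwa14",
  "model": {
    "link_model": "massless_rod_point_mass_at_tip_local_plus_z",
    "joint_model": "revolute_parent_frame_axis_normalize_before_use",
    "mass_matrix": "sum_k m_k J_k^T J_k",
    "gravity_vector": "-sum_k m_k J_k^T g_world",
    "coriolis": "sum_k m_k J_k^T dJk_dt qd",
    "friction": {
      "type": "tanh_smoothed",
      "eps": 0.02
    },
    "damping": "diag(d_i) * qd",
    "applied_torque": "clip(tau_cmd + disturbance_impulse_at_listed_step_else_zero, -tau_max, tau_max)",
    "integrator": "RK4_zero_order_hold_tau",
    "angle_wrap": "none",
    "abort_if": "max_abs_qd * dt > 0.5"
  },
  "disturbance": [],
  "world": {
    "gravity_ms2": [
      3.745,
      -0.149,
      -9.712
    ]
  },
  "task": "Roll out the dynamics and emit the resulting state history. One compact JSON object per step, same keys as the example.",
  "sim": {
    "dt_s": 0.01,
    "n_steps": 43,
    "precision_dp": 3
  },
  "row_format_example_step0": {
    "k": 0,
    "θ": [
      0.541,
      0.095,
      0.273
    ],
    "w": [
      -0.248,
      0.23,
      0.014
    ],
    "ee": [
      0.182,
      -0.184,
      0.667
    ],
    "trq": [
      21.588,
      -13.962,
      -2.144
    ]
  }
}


{"k":1,"\u03b8":[0.543,0.09,0.292],"w":[0.566,-1.245,3.759],"ee":[0.182,-0.183,0.667],"trq":[19.467,-12.597,-3.713]}
{"k":2,"\u03b8":[0.551,0.073,0.336],"w":[1.093,-2.021,4.951],"ee":[0.181,-0.184,0.666],"trq":[17.028,-11.406,-3.779]}
{"k":3,"\u03b8":[0.564,0.051,0.388],"w":[1.51,-2.527,5.382],"ee":[0.18,-0.186,0.664],"trq":[14.326,-10.235,-3.433]}
{"k":4,"\u03b8":[0.581,0.024,0.442],"w":[1.86,-2.88,5.524],"ee":[0.178,-0.191,0.661],"trq":[11.533,-9.104,-2.974]}
{"k":5,"\u03b8":[0.601,-0.006,0.498],"w":[2.158,-3.12,5.526],"ee":[0.175,-0.197,0.657],"trq":[8.81,-8.055,-2.5]}
{"k":6,"\u03b8":[0.624,-0.038,0.552],"w":[2.411,-3.274,5.451],"ee":[0.172,-0.204,0.652],"trq":[6.268,-7.115,-2.05]}
{"k":7,"\u03b8":[0.649,-0.072,0.606],"w":[2.627,-3.36,5.336],"ee":[0.169,-0.213,0.647],"trq":[3.967,-6.295,-1.644]}
{"k":8,"\u03b8":[0.676,-0.105,0.659],"w":[2.811,-3.393,5.2],"ee":[0.165,-0.223,0.641],"trq":[1.931,-5.59,-1.288]}
{"k":9,"\u03b8":[0.705,-0.139,0.71],"w":[2.968,-3.385,5.058],"ee":[0.161,-0.233,0.635],"trq":[0.158,-4.992,-0.984]}
{"k":10,"\u03b8":[0.735,-0.173,0.76],"w":[3.102,-3.346,4.917],"ee":[0.157,-0.244,0.628],"trq":[-1.366,-4.489,-0.73]}
{"k":11,"\u03b8":[0.767,-0.206,0.809],"w":[3.217,-3.282,4.78],"ee":[0.152,-0.256,0.62],"trq":[-2.664,-4.069,-0.521]}
{"k":12,"\u03b8":[0.8,-0.239,0.856],"w":[3.315,-3.199,4.651],"ee":[0.148,-0.267,0.612],"trq":[-3.758,-3.72,-0.352]}
{"k":13,"\u03b8":[0.833,-0.27,0.902],"w":[3.4,-3.103,4.53],"ee":[0.143,-0.279,0.604],"trq":[-4.672,-3.431,-0.22]}
{"k":14,"\u03b8":[0.868,-0.301,0.947],"w":[3.472,-2.997,4.418],"ee":[0.138,-0.291,0.595],"trq":[-5.428,-3.193,-0.119]}
{"k":15,"\u03b8":[0.903,-0.33,0.99],"w":[3.534,-2.884,4.313],"ee":[0.133,-0.303,0.585],"trq":[-6.047,-2.998,-0.045]}
{"k":16,"\u03b8":[0.938,-0.358,1.033],"w":[3.585,-2.766,4.217],"ee":[0.128,-0.314,0.576],"trq":[-6.547,-2.84,0.005]}
{"k":17,"\u03b8":[0.974,-0.385,1.075],"w":[3.629,-2.644,4.127],"ee":[0.123,-0.325,0.566],"trq":[-6.945,-2.712,0.036]}
{"k":18,"\u03b8":[1.011,-0.411,1.116],"w":[3.664,-2.521,4.044],"ee":[0.118,-0.336,0.555],"trq":[-7.255,-2.609,0.05]}
{"k":19,"\u03b8":[1.047,-0.436,1.156],"w":[3.693,-2.398,3.967],"ee":[0.113,-0.347,0.545],"trq":[-7.49,-2.528,0.05]}
{"k":20,"\u03b8":[1.084,-0.459,1.195],"w":[3.714,-2.274,3.895],"ee":[0.107,-0.357,0.534],"trq":[-7.66,-2.464,0.037]}
{"k":21,"\u03b8":[1.122,-0.481,1.233],"w":[3.729,-2.152,3.828],"ee":[0.102,-0.367,0.523],"trq":[-7.776,-2.415,0.015]}
{"k":22,"\u03b8":[1.159,-0.502,1.271],"w":[3.739,-2.031,3.765],"ee":[0.096,-0.376,0.511],"trq":[-7.845,-2.378,-0.015]}
{"k":23,"\u03b8":[1.196,-0.522,1.309],"w":[3.742,-1.912,3.706],"ee":[0.091,-0.385,0.5],"trq":[-7.876,-2.35,-0.051]}
{"k":24,"\u03b8":[1.234,-0.54,1.345],"w":[3.74,-1.795,3.65],"ee":[0.085,-0.393,0.489],"trq":[-7.873,-2.331,-0.093]}
{"k":25,"\u03b8":[1.271,-0.558,1.382],"w":[3.733,-1.68,3.597],"ee":[0.079,-0.401,0.477],"trq":[-7.843,-2.319,-0.139]}
{"k":26,"\u03b8":[1.309,-0.574,1.417],"w":[3.721,-1.568,3.547],"ee":[0.073,-0.409,0.466],"trq":[-7.789,-2.313,-0.187]}
{"k":27,"\u03b8":[1.346,-0.589,1.453],"w":[3.704,-1.458,3.499],"ee":[0.068,-0.416,0.454],"trq":[-7.717,-2.311,-0.238]}
{"k":28,"\u03b8":[1.383,-0.603,1.487],"w":[3.682,-1.35,3.453],"ee":[0.062,-0.422,0.443],"trq":[-7.63,-2.312,-0.289]}
{"k":29,"\u03b8":[1.419,-0.616,1.522],"w":[3.655,-1.245,3.409],"ee":[0.056,-0.428,0.431],"trq":[-7.529,-2.317,-0.342]}
{"k":30,"\u03b8":[1.456,-0.628,1.556],"w":[3.624,-1.142,3.366],"ee":[0.05,-0.434,0.42],"trq":[-7.419,-2.324,-0.394]}
{"k":31,"\u03b8":[1.492,-0.639,1.589],"w":[3.589,-1.042,3.325],"ee":[0.044,-0.439,0.408],"trq":[-7.301,-2.333,-0.445]}
{"k":32,"\u03b8":[1.527,-0.649,1.622],"w":[3.55,-0.943,3.285],"ee":[0.039,-0.444,0.397],"trq":[-7.176,-2.343,-0.496]}
{"k":33,"\u03b8":[1.563,-0.658,1.655],"w":[3.507,-0.847,3.246],"ee":[0.033,-0.448,0.386],"trq":[-7.047,-2.355,-0.545]}
{"k":34,"\u03b8":[1.598,-0.666,1.687],"w":[3.459,-0.752,3.207],"ee":[0.027,-0.452,0.375],"trq":[-6.915,-2.368,-0.592]}
{"k":35,"\u03b8":[1.632,-0.673,1.719],"w":[3.409,-0.66,3.17],"ee":[0.021,-0.456,0.364],"trq":[-6.78,-2.382,-0.637]}
{"k":36,"\u03b8":[1.666,-0.679,1.75],"w":[3.354,-0.569,3.133],"ee":[0.015,-0.459,0.353],"trq":[-6.644,-2.397,-0.679]}
{"k":37,"\u03b8":[1.699,-0.684,1.781],"w":[3.297,-0.48,3.096],"ee":[0.01,-0.462,0.343],"trq":[-6.508,-2.412,-0.719]}
{"k":38,"\u03b8":[1.732,-0.689,1.812],"w":[3.236,-0.393,3.06],"ee":[0.004,-0.464,0.332],"trq":[-6.371,-2.428,-0.756]}
{"k":39,"\u03b8":[1.764,-0.692,1.843],"w":[3.172,-0.307,3.024],"ee":[-0.001,-0.467,0.322],"trq":[-6.236,-2.444,-0.791]}
{"k":40,"\u03b8":[1.795,-0.695,1.873],"w":[3.106,-0.223,2.988],"ee":[-0.007,-0.468,0.312],"trq":[-6.102,-2.461,-0.821]}
{"k":41,"\u03b8":[1.826,-0.697,1.902],"w":[3.037,-0.14,2.953],"ee":[-0.012,-0.47,0.302],"trq":[-5.969,-2.478,-0.849]}
{"k":42,"\u03b8":[1.856,-0.698,1.932],"w":[2.965,-0.059,2.917],"ee":[-0.017,-0.471,0.293],"trq":[-5.838,-2.495,-0.873]}
{"k":43,"\u03b8":[1.885,-0.698,1.961],"w":[2.891,0.018,2.882],"ee":[-0.023,-0.472,0.283]}


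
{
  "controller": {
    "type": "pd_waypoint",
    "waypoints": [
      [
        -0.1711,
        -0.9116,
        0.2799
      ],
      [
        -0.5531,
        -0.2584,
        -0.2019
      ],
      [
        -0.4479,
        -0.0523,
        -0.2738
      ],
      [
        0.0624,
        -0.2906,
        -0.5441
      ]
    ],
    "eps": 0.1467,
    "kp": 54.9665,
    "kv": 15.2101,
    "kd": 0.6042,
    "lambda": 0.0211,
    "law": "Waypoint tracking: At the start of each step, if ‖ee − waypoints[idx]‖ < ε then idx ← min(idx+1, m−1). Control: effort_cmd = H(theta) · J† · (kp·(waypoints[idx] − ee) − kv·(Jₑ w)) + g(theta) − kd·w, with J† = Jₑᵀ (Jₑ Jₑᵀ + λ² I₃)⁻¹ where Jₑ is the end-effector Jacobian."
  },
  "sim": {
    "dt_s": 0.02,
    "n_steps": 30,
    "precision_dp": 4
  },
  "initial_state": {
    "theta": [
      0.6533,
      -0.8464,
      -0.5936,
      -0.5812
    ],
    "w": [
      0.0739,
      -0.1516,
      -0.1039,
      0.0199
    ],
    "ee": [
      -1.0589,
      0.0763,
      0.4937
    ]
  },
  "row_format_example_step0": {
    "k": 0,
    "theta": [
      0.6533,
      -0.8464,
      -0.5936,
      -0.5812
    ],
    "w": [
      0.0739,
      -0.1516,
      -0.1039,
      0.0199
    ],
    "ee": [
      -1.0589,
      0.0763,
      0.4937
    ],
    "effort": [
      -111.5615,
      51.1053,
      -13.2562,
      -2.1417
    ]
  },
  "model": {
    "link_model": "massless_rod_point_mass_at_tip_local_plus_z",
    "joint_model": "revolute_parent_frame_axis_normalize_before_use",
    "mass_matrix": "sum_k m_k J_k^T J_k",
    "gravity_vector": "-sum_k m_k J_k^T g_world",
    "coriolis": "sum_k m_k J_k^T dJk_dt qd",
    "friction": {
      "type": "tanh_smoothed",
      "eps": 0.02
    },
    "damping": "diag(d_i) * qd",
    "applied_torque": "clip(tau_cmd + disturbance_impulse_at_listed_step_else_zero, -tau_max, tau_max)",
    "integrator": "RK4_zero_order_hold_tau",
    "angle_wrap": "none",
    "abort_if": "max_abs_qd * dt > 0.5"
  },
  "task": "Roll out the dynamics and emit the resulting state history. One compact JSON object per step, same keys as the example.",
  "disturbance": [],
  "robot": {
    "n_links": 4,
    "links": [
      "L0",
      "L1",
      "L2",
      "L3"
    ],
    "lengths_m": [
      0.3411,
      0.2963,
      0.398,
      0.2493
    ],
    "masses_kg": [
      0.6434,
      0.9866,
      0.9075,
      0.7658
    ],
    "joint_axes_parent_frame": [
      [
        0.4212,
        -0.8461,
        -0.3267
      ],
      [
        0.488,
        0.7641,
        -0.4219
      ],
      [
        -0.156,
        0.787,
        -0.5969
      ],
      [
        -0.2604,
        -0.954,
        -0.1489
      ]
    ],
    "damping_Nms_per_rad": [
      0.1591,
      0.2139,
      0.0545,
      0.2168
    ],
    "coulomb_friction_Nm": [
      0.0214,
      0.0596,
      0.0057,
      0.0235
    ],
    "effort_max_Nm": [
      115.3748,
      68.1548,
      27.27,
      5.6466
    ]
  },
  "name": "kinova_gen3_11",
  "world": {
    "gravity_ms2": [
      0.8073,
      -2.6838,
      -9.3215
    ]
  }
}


{"k":1,"theta":[0.6134,-0.8782,-0.647,-0.5926],"w":[-3.9809,-3.0644,-4.9016,-0.983],"ee":[-1.0505,0.0657,0.4881],"effort":[-74.5179,35.5958,-6.6691,-0.6967]}
{"k":2,"theta":[0.5128,-0.9602,-0.7542,-0.6],"w":[-5.9839,-5.1501,-5.5209,0.2703],"ee":[-1.0271,0.0346,0.4818],"effort":[-43.5808,20.1284,-4.7077,-0.625]}
{"k":3,"theta":[0.386,-1.0779,-0.8563,-0.5907],"w":[-6.6257,-6.5427,-4.6056,0.6359],"ee":[-0.9936,-0.0125,0.4787],"effort":[-18.042,8.3484,-3.001,-0.4511]}
{"k":4,"theta":[0.2568,-1.2132,-0.9389,-0.5822],"w":[-6.2477,-6.8921,-3.732,0.1991],"ee":[-0.9525,-0.0697,0.4801],"effort":[-2.4922,2.3967,-0.4192,-0.49]}
{"k":5,"theta":[0.1409,-1.3478,-1.0091,-0.5836],"w":[-5.3328,-6.5258,-3.3918,-0.3263],"ee":[-0.9068,-0.1316,0.484],"effort":[3.9417,1.4275,2.5385,-0.9179]}
{"k":6,"theta":[0.0445,-1.473,-1.0758,-0.5926],"w":[-4.3256,-6.0198,-3.3215,-0.5513],"ee":[-0.8588,-0.1946,0.4873],"effort":[5.1111,3.4114,5.1044,-1.5735]}
{"k":7,"theta":[-0.0327,-1.5889,-1.1412,-0.6031],"w":[-3.4335,-5.6356,-3.2141,-0.4595],"ee":[-0.8096,-0.2567,0.4885],"effort":[4.3135,6.4007,6.8217,-2.2185]}
{"k":8,"theta":[-0.0934,-1.6983,-1.2039,-0.6103],"w":[-2.6855,-5.369,-2.9989,-0.2207],"ee":[-0.76,-0.3161,0.4871],"effort":[3.2354,9.1621,7.5941,-2.6604]}
{"k":9,"theta":[-0.1403,-1.803,-1.2618,-0.6125],"w":[-2.061,-5.1619,-2.7033,0.04],"ee":[-0.7109,-0.3714,0.4836],"effort":[2.4006,11.1929,7.5414,-2.8383]}
{"k":10,"theta":[-0.1757,-1.9037,-1.3136,-0.61],"w":[-1.5373,-4.9737,-2.3703,0.25],"ee":[-0.663,-0.4218,0.4786],"effort":[1.8242,12.4106,6.8599,-2.7596]}
{"k":11,"theta":[-0.2016,-2.0008,-1.3584,-0.6034],"w":[-1.1044,-4.7842,-1.9942,0.458],"ee":[-0.6174,-0.4668,0.4724],"effort":[1.3617,12.8978,5.7421,-2.5375]}
{"k":12,"theta":[-0.2195,-2.0941,-1.3958,-0.5932],"w":[-0.7424,-4.5797,-1.6239,0.6102],"ee":[-0.5748,-0.5063,0.4655],"effort":[0.8788,12.8135,4.3782,-2.1875]}
{"k":13,"theta":[-0.2308,-2.1833,-1.4258,-0.5803],"w":[-0.4402,-4.3595,-1.2741,0.7172],"ee":[-0.5358,-0.5407,0.4581],"effort":[0.2851,12.3194,2.9135,-1.7672]}
{"k":14,"theta":[-0.2367,-2.2681,-1.4491,-0.5656],"w":[-0.1871,-4.1281,-0.9579,0.7856],"ee":[-0.5007,-0.5707,0.4503],"effort":[-0.4491,11.5563,1.456,-1.3177]}
{"k":15,"theta":[-0.2379,-2.3483,-1.4663,-0.5498],"w":[0.0247,-3.8935,-0.6801,0.8249],"ee":[-0.4696,-0.5967,0.4422],"effort":[-1.3087,10.6352,0.0757,-0.8707]}
{"k":16,"theta":[-0.2353,-2.4239,-1.4782,-0.5333],"w":[0.1995,-3.6636,-0.4385,0.8433],"ee":[-0.4424,-0.6195,0.4337],"effort":[-2.2509,9.639,-1.1877,-0.4469]}
{"k":17,"theta":[-0.2295,-2.4951,-1.4856,-0.5167],"w":[0.3473,-3.4452,-0.2411,0.8425],"ee":[-0.4186,-0.6396,0.4249],"effort":[-3.2338,8.6258,-2.3109,-0.0558]}
{"k":18,"theta":[-0.2211,-2.5622,-1.4893,-0.5001],"w":[0.4706,-3.2429,-0.0795,0.8317],"ee":[-0.398,-0.6575,0.4158],"effort":[-4.2145,7.6302,-3.2931,0.2936]}
{"k":19,"theta":[-0.2105,-2.6253,-1.49,-0.4838],"w":[0.5721,-3.0591,0.0511,0.8116],"ee":[-0.3801,-0.6736,0.4065],"effort":[-5.1531,6.6732,-4.1389,0.6019]}
{"k":20,"theta":[-0.198,-2.685,-1.4882,-0.468],"w":[0.6542,-2.8937,0.1555,0.784],"ee":[-0.3645,-0.6883,0.3971],"effort":[-6.0213,5.7651,-4.8568,0.8703]}
{"k":21,"theta":[-0.1842,-2.7415,-1.4845,-0.4528],"w":[0.7162,-2.7434,0.2444,0.7549],"ee":[-0.3508,-0.7017,0.3876],"effort":[-6.8022,4.9118,-5.4631,1.0985]}
{"k":22,"theta":[-0.1693,-2.7952,-1.4792,-0.4382],"w":[0.7603,-2.6057,0.3193,0.721],"ee":[-0.3388,-0.7141,0.3782],"effort":[-7.4801,4.1154,-5.9676,1.2932]}
{"k":23,"theta":[-0.1536,-2.8462,-1.4724,-0.4242],"w":[0.7882,-2.4778,0.3823,0.6839],"ee":[-0.328,-0.7256,0.3689],"effort":[-8.0492,3.3759,-6.3806,1.4571]}
{"k":24,"theta":[-0.1376,-2.8947,-1.4644,-0.411],"w":[0.8019,-2.357,0.4349,0.6443],"ee":[-0.3183,-0.7363,0.3599],"effort":[-8.5086,2.6921,-6.7119,1.5932]}
{"k":25,"theta":[-0.1214,-2.9409,-1.4555,-0.3987],"w":[0.8035,-2.2416,0.4781,0.6034],"ee":[-0.3094,-0.7464,0.3511],"effort":[-8.8623,2.062,-6.9709,1.7045]}
{"k":26,"theta":[-0.1053,-2.9848,-1.4457,-0.3871],"w":[0.7948,-2.1303,0.5123,0.5621],"ee":[-0.3013,-0.7557,0.3426],"effort":[-9.1182,1.4827,-7.1663,1.794]}
{"k":27,"theta":[-0.0895,-3.0265,-1.4353,-0.3764],"w":[0.7781,-2.0225,0.538,0.5212],"ee":[-0.2936,-0.7645,0.3346],"effort":[-9.2868,0.9511,-7.3068,1.8643]}
{"k":28,"theta":[-0.0741,-3.066,-1.4245,-0.3664],"w":[0.7552,-1.9178,0.5557,0.4815],"ee":[-0.2865,-0.7728,0.3271],"effort":[-9.3804,0.4638,-7.4002,1.9181]}
{"k":29,"theta":[-0.0591,-3.1035,-1.4134,-0.3573],"w":[0.7279,-1.8165,0.5659,0.4434],"ee":[-0.2797,-0.7805,0.32],"effort":[-9.4123,0.0171,-7.454,1.9578]}
{"k":30,"theta":[-0.0448,-3.139,-1.4022,-0.3488],"w":[0.6979,-1.7188,0.5691,0.4076],"ee":[-0.2732,-0.7877,0.3135]}
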